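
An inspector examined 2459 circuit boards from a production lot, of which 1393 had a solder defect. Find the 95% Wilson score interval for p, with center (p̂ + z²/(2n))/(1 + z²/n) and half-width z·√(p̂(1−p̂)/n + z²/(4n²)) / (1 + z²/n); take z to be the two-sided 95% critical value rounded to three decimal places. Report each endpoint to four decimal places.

p̂ = 1393/2459 = 0.56649; z = 1.960, so z² = 3.841600.
Denominator 1 + z²/n = 1 + 3.841600/2459 = 1.001562.
Adjusted center: (0.56649 + z²/(2n))/1.001562 = 0.56639.
Radicand: p̂(1−p̂)/n + z²/(4n²) = 0.000099869 + 0.000000159 = 0.000100028.
Half-width = z·√(radicand)/denom = 1.960·0.010001/1.001562 = 0.01957.
Interval: 0.56639 ± 0.01957 → (0.5468, 0.5860).

(0.5468, 0.5860)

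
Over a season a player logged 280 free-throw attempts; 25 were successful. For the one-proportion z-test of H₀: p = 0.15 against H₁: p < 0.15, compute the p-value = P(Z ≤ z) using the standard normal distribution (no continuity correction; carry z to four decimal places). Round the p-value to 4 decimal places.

p-value = 0.0022

With x = 25 successes in n = 280, p̂ = 0.08929.
Under H₀, SE = √(p₀(1−p₀)/n) = √(0.15·0.85/280) = √0.000455357 = 0.021339.
z = (p̂ − p₀)/SE = (25/280 − 0.15)/0.021339 ≈ -2.8452.
p-value = P(Z ≤ z) with z = -2.8452 → 0.0022.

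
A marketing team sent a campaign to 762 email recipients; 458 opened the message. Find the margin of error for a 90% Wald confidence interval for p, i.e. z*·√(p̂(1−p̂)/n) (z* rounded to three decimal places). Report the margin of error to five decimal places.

ME = 0.02918

With x = 458 successes in n = 762, p̂ = 0.60105.
SE = √(p̂(1−p̂)/n) = √(0.239789/762) = 0.017739.
z* = 1.645 at the 90% level.
ME = 1.645·0.017739 = 0.02918.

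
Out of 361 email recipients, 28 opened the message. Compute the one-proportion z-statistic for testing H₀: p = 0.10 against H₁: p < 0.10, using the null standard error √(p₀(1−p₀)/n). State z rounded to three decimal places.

p̂ = 28/361 = 0.07756.
SE₀ = √(0.10·0.90/361) = 0.015789.
Test statistic: z = -0.02244/0.015789 = -1.421.

z = -1.421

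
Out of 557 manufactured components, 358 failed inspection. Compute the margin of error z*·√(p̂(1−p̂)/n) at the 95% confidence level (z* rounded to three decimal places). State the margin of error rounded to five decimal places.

p̂ = 358/557 = 0.64273.
SE = √(p̂(1−p̂)/n) = √(0.229628/557) = 0.020304.
The 95% critical value is z* = 1.960.
Margin of error = z*·SE = 1.960 × 0.020304 = 0.03980.

ME = 0.03980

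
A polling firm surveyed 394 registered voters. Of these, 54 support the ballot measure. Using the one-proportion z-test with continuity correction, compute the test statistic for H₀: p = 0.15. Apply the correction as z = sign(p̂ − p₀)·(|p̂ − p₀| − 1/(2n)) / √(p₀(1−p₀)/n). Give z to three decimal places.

z = -0.649

The sample proportion is 54/394 = 0.13706. p̂ − p₀ = -0.012944.
1/(2n) = 0.001269.
Corrected numerator: |-0.012944| − 0.001269 = 0.011675.
SE₀ = √(0.15·0.85/394) = 0.017989.
z = (−)0.011675/0.017989 = -0.649.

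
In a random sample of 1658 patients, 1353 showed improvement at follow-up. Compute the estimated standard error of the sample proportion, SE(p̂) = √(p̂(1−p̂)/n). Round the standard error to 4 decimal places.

With x = 1353 successes in n = 1658, p̂ = 0.81604.
p̂(1−p̂) = 0.81604·0.18396 = 0.150119.
SE = √(0.150119/1658) = 0.0095.

SE = 0.0095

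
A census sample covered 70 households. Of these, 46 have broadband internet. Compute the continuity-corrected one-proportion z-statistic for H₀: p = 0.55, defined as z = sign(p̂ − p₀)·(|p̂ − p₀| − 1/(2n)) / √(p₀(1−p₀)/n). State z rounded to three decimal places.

Sample proportion p̂ = 46/70 = 0.65714. p̂ − p₀ = 0.107143.
Continuity correction 1/(2n) = 1/140 = 0.007143.
Corrected numerator: |0.107143| − 0.007143 = 0.100000.
SE₀ = √(0.55·0.45/70) = 0.059462.
z = (+)0.100000/0.059462 = 1.682.

z = 1.682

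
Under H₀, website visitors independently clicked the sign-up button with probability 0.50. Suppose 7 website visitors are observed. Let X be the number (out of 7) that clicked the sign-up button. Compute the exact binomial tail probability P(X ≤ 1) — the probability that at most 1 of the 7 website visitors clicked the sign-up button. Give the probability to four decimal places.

P = 0.0625

X is binomial with n = 7 and p = 0.50.
P(X ≤ 1) = C(7,0)·0.50^0·0.50^7 + C(7,1)·0.50^1·0.50^6.
= 0.007812 + 0.054688 = 0.0625.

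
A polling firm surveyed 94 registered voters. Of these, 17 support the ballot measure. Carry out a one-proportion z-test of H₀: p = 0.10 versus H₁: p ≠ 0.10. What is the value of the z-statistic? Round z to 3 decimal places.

z = 2.613

With x = 17 successes in n = 94, p̂ = 0.18085.
Null standard error: √(0.10·0.90/94) = √0.000957447 = 0.030943.
z = (p̂ − p₀)/SE = (0.18085 − 0.10)/0.030943 = 2.613.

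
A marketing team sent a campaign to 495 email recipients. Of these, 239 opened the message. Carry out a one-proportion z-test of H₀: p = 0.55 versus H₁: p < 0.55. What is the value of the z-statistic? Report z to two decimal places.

The sample proportion is 239/495 = 0.48283.
Null standard error: √(0.55·0.45/495) = √0.000500000 = 0.022361.
z = (0.48283 − 0.55)/0.022361 = -0.06717/0.022361 = -3.00.

z = -3.00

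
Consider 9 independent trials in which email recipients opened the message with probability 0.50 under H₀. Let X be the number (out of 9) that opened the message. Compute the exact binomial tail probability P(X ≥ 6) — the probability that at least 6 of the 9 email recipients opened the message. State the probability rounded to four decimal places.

X ~ Binomial(n=9, p=0.50).
P(X ≥ 6) = C(9,6)·0.50^6·0.50^3 + C(9,7)·0.50^7·0.50^2 + C(9,8)·0.50^8·0.50^1 + C(9,9)·0.50^9·0.50^0.
= 0.164062 + 0.070312 + 0.017578 + 0.001953 = 0.2539.

P = 0.2539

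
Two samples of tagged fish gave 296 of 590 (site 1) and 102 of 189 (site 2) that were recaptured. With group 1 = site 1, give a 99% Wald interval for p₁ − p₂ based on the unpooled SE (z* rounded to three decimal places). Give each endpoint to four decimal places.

(-0.1454, 0.0694)

p̂₁ = 296/590 = 0.50169, p̂₂ = 102/189 = 0.53968; p̂₁ − p̂₂ = -0.03799.
SE = √(0.000423724 + 0.001314420) = √0.001738144 = 0.041691.
For 99% confidence, z* = 2.576. Margin = 2.576·0.041691 = 0.10740.
So the interval runs from -0.1454 to 0.0694.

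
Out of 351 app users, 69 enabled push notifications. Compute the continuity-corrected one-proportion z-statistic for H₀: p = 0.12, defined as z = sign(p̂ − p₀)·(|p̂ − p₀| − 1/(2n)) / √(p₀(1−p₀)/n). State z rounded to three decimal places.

p̂ = 69/351 = 0.19658. p̂ − p₀ = 0.076581.
1/(2n) = 0.001425.
Corrected numerator: |0.076581| − 0.001425 = 0.075156.
SE₀ = √(0.12·0.88/351) = 0.017345.
z = +0.075156/0.017345 = 4.333.

z = 4.333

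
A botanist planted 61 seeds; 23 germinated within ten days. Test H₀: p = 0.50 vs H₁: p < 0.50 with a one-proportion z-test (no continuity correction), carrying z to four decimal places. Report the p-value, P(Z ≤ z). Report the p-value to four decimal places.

Sample proportion p̂ = 23/61 = 0.37705.
Null standard error: √(0.50·0.50/61) = √0.004098361 = 0.064018.
Test statistic (full precision, shown to 4 dp): z = (23/61 − 0.50)/SE₀ ≈ -1.9206.
From the standard normal, P(Z ≤ z) = 0.0274.

p-value = 0.0274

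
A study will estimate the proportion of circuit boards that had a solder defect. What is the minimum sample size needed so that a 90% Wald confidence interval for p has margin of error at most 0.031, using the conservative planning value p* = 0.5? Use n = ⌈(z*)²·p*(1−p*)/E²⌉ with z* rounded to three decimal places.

For 90% confidence, z* = 1.645.
p*(1−p*) = 0.2500.
(z*)²·p*(1−p*)/E² = 2.706025·0.2500/0.000961 = 703.961.
⌈703.961⌉ = 704.

n = 704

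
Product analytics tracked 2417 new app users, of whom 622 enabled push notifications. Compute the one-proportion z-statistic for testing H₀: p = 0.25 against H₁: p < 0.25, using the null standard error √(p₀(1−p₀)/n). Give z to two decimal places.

p̂ = 622/2417 = 0.25734.
SE₀ = √(0.25·0.75/2417) = 0.008808.
z = (p̂ − p₀)/SE = (0.25734 − 0.25)/0.008808 = 0.83.

z = 0.83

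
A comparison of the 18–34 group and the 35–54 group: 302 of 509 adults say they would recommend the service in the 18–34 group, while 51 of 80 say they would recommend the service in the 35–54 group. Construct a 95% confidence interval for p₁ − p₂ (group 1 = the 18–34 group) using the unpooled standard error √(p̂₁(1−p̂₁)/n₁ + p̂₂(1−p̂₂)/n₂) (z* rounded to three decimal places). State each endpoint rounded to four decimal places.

p̂₁ = 302/509 = 0.59332, p̂₂ = 51/80 = 0.63750; p̂₁ − p̂₂ = -0.04418.
SE = √(0.000474050 + 0.002888672) = √0.003362722 = 0.057989.
z* = 1.960 at the 95% level. Margin of error = 0.11366.
Interval: -0.04418 ± 0.11366 → (-0.1578, 0.0695).

(-0.1578, 0.0695)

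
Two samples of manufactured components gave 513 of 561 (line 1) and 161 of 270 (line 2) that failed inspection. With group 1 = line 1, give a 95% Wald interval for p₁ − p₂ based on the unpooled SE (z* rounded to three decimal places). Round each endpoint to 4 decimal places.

(0.2552, 0.3811)

p̂₁ = 513/561 = 0.91444, p̂₂ = 161/270 = 0.59630; p̂₁ − p̂₂ = 0.31814.
Unpooled SE = √(p̂₁(1−p̂₁)/n₁ + p̂₂(1−p̂₂)/n₂) = √(0.000139467 + 0.000891582) = 0.032110.
z* = 1.960 at the 95% level. Margin of error = 0.06294.
Interval: 0.31814 ± 0.06294 → (0.2552, 0.3811).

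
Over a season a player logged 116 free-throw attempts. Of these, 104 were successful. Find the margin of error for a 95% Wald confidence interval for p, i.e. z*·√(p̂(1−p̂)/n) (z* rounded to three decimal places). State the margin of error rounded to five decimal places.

ME = 0.05542

p̂ = 104/116 = 0.89655.
SE = √(p̂(1−p̂)/n) = √(0.092747/116) = 0.028276.
z* = 1.960 at the 95% level.
So ME = 0.05542.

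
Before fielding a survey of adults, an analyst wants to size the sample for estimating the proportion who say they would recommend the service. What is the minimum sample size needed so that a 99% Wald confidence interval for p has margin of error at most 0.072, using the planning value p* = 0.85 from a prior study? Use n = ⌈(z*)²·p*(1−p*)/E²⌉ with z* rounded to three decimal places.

n = 164

For 99% confidence, z* = 2.576.
p*(1−p*) = 0.85·0.15 = 0.1275.
Required n before rounding: 6.635776 × 0.1275 / 0.072² = 163.206.
Rounding up, n = 164.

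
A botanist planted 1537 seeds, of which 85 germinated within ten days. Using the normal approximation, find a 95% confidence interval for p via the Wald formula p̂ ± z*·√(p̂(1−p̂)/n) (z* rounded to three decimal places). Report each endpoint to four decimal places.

The sample proportion is 85/1537 = 0.05530.
SE = √(p̂(1−p̂)/n) = √(0.052244/1537) = 0.005830.
The 95% critical value is z* = 1.960.
Margin of error: 1.960 × 0.005830 = 0.01143.
CI: 0.05530 ± 0.01143 = (0.0439, 0.0667).

(0.0439, 0.0667)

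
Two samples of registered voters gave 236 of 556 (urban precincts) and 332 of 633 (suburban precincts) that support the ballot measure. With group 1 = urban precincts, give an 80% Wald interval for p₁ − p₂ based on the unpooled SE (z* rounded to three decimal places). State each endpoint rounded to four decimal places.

p̂₁ = 0.42446, p̂₂ = 0.52449, so the observed difference is -0.10003.
SE = √(0.000439377 + 0.000393997) = √0.000833374 = 0.028868.
The 80% critical value is z* = 1.282. Margin of error = 0.03701.
CI: -0.10003 ± 0.03701 = (-0.1370, -0.0630).

(-0.1370, -0.0630)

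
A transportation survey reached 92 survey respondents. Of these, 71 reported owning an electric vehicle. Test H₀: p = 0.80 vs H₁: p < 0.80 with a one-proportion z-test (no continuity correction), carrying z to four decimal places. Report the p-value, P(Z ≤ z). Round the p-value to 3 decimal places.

p-value = 0.249

Sample proportion p̂ = 71/92 = 0.77174.
SE₀ = √(0.80·0.20/92) = 0.041703.
z = (p̂ − p₀)/SE = (71/92 − 0.80)/0.041703 ≈ -0.6777.
p-value = P(Z ≤ z) with z = -0.6777 → 0.249.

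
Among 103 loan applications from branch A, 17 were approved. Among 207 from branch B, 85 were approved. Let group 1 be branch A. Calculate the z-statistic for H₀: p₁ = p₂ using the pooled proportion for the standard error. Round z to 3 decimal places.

Sample proportions: p̂₁ = 17/103 = 0.16505 and p̂₂ = 85/207 = 0.41063.
Pooling: p̂ = 102/310 = 0.32903.
Pooled SE = √[0.2207700·0.01453966] ≈ 0.056656.
z = (p̂₁ − p̂₂)/SE = (0.16505 − 0.41063)/0.056656 = -0.24558/0.056656 = -4.335.

z = -4.335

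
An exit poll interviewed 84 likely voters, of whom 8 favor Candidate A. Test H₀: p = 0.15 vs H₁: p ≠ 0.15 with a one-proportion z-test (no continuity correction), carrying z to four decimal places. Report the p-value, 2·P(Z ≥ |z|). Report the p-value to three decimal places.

p̂ = 8/84 = 0.09524.
Null standard error: √(0.15·0.85/84) = √0.001517857 = 0.038960.
Test statistic (full precision, shown to 4 dp): z = (8/84 − 0.15)/SE₀ ≈ -1.4056.
From the standard normal, 2·P(Z ≥ |z|) = 0.160.

p-value = 0.160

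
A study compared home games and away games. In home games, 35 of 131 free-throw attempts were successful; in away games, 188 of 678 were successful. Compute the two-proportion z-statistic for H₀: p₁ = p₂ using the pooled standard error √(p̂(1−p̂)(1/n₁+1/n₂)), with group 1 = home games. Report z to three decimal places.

z = -0.237

p̂₁ = 35/131 = 0.26718, p̂₂ = 188/678 = 0.27729.
Pooled p̂ = (35+188)/(131+678) = 223/809 = 0.27565.
Pooled SE = √[0.1996666·0.00910851] ≈ 0.042646.
z = (p̂₁ − p̂₂)/SE = (0.26718 − 0.27729)/0.042646 = -0.01011/0.042646 = -0.237.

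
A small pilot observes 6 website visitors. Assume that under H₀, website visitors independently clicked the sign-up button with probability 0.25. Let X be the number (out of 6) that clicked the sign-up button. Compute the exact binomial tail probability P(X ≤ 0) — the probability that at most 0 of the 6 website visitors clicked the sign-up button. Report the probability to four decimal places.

P = 0.1780

X ~ Binomial(n=6, p=0.25).
P(X ≤ 0) = C(6,0)·0.25^0·0.75^6.
= 0.177979 = 0.1780.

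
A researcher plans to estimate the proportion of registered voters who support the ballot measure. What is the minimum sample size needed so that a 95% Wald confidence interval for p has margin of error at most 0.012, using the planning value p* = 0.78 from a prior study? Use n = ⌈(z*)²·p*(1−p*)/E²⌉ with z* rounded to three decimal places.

n = 4578

z* = 1.960 at the 95% level.
p*(1−p*) = 0.78·0.22 = 0.1716.
Required n before rounding: 3.841600 × 0.1716 / 0.012² = 4577.907.
Rounding up, n = 4578.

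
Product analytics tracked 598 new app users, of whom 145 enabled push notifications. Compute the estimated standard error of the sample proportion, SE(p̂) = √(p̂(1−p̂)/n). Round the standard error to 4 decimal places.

With x = 145 successes in n = 598, p̂ = 0.24247.
p̂(1−p̂) = 0.24247·0.75753 = 0.183678.
SE = √(0.183678/598) = 0.0175.

SE = 0.0175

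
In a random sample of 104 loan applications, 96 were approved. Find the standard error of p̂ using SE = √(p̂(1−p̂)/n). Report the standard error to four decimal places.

With x = 96 successes in n = 104, p̂ = 0.92308.
p̂(1−p̂) = 0.92308·0.07692 = 0.071003.
SE = √(0.071003/104) = 0.0261.

SE = 0.0261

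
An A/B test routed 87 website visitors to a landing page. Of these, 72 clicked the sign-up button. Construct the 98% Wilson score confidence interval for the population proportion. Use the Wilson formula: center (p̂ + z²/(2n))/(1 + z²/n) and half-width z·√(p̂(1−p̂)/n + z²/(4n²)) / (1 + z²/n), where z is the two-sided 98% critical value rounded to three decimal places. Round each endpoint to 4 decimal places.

(0.7150, 0.9018)

Here p̂ = 72/87 = 0.82759 and z = 2.326 (z² = 5.410276).
Denominator 1 + z²/n = 1 + 5.410276/87 = 1.062187.
Adjusted center: (0.82759 + z²/(2n))/1.062187 = 0.80841.
Radicand: p̂(1−p̂)/n + z²/(4n²) = 0.001640084 + 0.000178699 = 0.001818783.
Half-width = z·√(radicand)/denom = 2.326·0.042647/1.062187 = 0.09339.
Interval: 0.80841 ± 0.09339 → (0.7150, 0.9018).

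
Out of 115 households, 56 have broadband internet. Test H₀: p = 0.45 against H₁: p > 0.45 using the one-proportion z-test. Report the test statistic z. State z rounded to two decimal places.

Sample proportion p̂ = 56/115 = 0.48696.
Under H₀, SE = √(p₀(1−p₀)/n) = √(0.45·0.55/115) = √0.002152174 = 0.046392.
z = (p̂ − p₀)/SE = (0.48696 − 0.45)/0.046392 = 0.80.

z = 0.80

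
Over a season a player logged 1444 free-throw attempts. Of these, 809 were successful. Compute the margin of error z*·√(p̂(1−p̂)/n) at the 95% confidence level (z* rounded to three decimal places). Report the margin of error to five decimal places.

With x = 809 successes in n = 1444, p̂ = 0.56025.
SE = √(p̂(1−p̂)/n) = √(0.246370/1444) = 0.013062.
The 95% critical value is z* = 1.960.
ME = 1.960·0.013062 = 0.02560.

ME = 0.02560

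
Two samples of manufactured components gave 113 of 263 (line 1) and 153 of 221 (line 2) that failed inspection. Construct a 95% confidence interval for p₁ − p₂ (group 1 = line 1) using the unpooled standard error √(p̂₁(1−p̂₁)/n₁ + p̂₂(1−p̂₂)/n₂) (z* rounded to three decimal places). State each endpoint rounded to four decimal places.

p̂₁ = 113/263 = 0.42966, p̂₂ = 153/221 = 0.69231; p̂₁ − p̂₂ = -0.26265.
Unpooled SE = √(p̂₁(1−p̂₁)/n₁ + p̂₂(1−p̂₂)/n₂) = √(0.000931757 + 0.000963881) = 0.043539.
For 95% confidence, z* = 1.960. Margin of error = 0.08534.
Interval: -0.26265 ± 0.08534 → (-0.3480, -0.1773).

(-0.3480, -0.1773)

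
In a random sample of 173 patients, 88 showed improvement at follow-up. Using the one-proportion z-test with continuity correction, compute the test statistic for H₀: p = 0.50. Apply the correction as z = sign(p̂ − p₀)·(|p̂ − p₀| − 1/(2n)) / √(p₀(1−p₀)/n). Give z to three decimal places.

z = 0.152

Sample proportion p̂ = 88/173 = 0.50867. p̂ − p₀ = 0.008671.
Continuity correction 1/(2n) = 1/346 = 0.002890.
Corrected numerator: |0.008671| − 0.002890 = 0.005781.
Null standard error: √(0.50·0.50/173) = √0.001445087 = 0.038014.
z = (+)0.005781/0.038014 = 0.152.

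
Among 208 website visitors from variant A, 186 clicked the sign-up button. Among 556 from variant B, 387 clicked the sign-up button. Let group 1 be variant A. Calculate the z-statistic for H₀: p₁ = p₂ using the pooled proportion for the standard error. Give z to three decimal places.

p̂₁ = 186/208 = 0.89423, p̂₂ = 387/556 = 0.69604.
Pooled p̂ = (186+387)/(208+556) = 573/764 = 0.75000.
Pooled SE = √[0.1875000·0.00660625] ≈ 0.035195.
z = 0.19819/0.035195 = 5.631.

z = 5.631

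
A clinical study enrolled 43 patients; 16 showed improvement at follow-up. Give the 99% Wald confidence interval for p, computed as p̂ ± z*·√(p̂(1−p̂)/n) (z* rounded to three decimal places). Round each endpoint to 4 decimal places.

(0.1822, 0.5620)

Sample proportion p̂ = 16/43 = 0.37209.
SE(p̂) = √(0.37209·0.62791/43) = 0.073712.
The 99% critical value is z* = 2.576.
Margin = 2.576·0.073712 = 0.18988.
CI: 0.37209 ± 0.18988 = (0.1822, 0.5620).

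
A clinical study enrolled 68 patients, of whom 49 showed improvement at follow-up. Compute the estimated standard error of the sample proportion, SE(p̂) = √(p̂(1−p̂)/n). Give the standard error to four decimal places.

The sample proportion is 49/68 = 0.72059.
p̂(1−p̂) = 0.72059·0.27941 = 0.201340.
SE = √(0.201340/68) = 0.0544.

SE = 0.0544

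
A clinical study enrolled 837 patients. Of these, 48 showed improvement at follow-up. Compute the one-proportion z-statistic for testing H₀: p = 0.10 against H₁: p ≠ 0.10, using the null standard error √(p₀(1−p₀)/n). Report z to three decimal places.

The sample proportion is 48/837 = 0.05735.
SE₀ = √(0.10·0.90/837) = 0.010370.
z = (0.05735 − 0.10)/0.010370 = -0.04265/0.010370 = -4.113.

z = -4.113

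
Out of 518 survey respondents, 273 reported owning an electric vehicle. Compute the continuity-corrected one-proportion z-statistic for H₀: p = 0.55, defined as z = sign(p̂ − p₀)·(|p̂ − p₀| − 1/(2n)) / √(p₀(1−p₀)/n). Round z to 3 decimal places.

z = -1.007

p̂ = 273/518 = 0.52703. p̂ − p₀ = -0.022973.
Continuity correction 1/(2n) = 1/1036 = 0.000965.
Corrected numerator: |-0.022973| − 0.000965 = 0.022008.
SE₀ = √(0.55·0.45/518) = 0.021859.
z = (−)0.022008/0.021859 = -1.007.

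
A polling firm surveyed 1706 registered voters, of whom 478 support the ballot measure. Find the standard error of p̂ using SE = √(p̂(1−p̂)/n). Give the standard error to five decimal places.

SE = 0.01087

The sample proportion is 478/1706 = 0.28019.
p̂(1−p̂) = 0.28019·0.71981 = 0.201684.
Dividing by n and taking the root: √0.000118220 = 0.01087.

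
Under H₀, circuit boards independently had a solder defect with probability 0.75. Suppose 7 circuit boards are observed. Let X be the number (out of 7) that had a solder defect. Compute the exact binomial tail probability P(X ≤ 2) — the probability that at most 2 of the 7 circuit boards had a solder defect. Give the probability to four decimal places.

X ~ Binomial(n=7, p=0.75).
P(X ≤ 2) = C(7,0)·0.75^0·0.25^7 + C(7,1)·0.75^1·0.25^6 + C(7,2)·0.75^2·0.25^5.
= 0.000061 + 0.001282 + 0.011536 = 0.0129.

P = 0.0129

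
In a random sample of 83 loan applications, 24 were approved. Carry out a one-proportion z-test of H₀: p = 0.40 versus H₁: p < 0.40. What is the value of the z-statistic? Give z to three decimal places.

With x = 24 successes in n = 83, p̂ = 0.28916.
Under H₀, SE = √(p₀(1−p₀)/n) = √(0.40·0.60/83) = √0.002891566 = 0.053773.
Test statistic: z = -0.11084/0.053773 = -2.061.

z = -2.061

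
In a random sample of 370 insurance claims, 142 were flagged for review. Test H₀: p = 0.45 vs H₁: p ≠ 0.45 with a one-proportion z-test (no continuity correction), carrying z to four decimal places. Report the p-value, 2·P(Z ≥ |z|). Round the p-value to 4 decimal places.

p-value = 0.0105

The sample proportion is 142/370 = 0.38378.
SE₀ = √(0.45·0.55/370) = 0.025863.
Test statistic (full precision, shown to 4 dp): z = (142/370 − 0.45)/SE₀ ≈ -2.5602.
From the standard normal, 2·P(Z ≥ |z|) = 0.0105.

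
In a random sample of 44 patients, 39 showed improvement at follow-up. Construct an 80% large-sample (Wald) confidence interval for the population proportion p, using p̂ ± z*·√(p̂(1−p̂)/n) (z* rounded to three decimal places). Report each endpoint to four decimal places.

(0.8250, 0.9477)

Sample proportion p̂ = 39/44 = 0.88636.
SE(p̂) = √(0.88636·0.11364/44) = 0.047845.
z* = 1.282 at the 80% level.
Margin of error: 1.282 × 0.047845 = 0.06134.
Interval: 0.88636 ± 0.06134 → (0.8250, 0.9477).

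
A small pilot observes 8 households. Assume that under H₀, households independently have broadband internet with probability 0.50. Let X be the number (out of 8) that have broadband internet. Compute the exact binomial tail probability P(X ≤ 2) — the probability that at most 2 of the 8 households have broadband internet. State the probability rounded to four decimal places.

P = 0.1445

X is binomial with n = 8 and p = 0.50.
P(X ≤ 2) = C(8,0)·0.50^0·0.50^8 + C(8,1)·0.50^1·0.50^7 + C(8,2)·0.50^2·0.50^6.
= 0.003906 + 0.031250 + 0.109375 = 0.1445.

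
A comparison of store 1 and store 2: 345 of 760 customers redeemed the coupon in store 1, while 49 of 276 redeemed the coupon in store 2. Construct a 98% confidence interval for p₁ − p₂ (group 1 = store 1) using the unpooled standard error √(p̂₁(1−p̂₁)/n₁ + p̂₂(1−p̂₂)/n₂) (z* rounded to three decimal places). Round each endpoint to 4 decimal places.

p̂₁ = 345/760 = 0.45395, p̂₂ = 49/276 = 0.17754; p̂₁ − p̂₂ = 0.27641.
SE = √(0.000326157 + 0.000529048) = √0.000855205 = 0.029244.
z* = 2.326 at the 98% level. Margin = 2.326·0.029244 = 0.06802.
Interval: 0.27641 ± 0.06802 → (0.2084, 0.3444).

(0.2084, 0.3444)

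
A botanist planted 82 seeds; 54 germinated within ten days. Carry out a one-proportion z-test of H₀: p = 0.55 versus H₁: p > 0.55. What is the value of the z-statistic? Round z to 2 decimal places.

z = 1.98

With x = 54 successes in n = 82, p̂ = 0.65854.
Under H₀, SE = √(p₀(1−p₀)/n) = √(0.55·0.45/82) = √0.003018293 = 0.054939.
z = (0.65854 − 0.55)/0.054939 = 0.10854/0.054939 = 1.98.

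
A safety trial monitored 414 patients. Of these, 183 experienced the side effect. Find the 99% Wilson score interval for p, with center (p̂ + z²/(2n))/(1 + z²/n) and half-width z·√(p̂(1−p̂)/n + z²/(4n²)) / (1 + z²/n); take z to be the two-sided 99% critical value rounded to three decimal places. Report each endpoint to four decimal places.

(0.3806, 0.5053)

Here p̂ = 183/414 = 0.44203 and z = 2.576 (z² = 6.635776).
1 + z²/n = 1.016028.
Center = (0.44203 + 0.008014)/1.016028 = 0.44294.
Radicand: p̂(1−p̂)/n + z²/(4n²) = 0.000595747 + 0.000009679 = 0.000605426.
Half-width = z·√(radicand)/denom = 2.576·0.024605/1.016028 = 0.06238.
Interval: 0.44294 ± 0.06238 → (0.3806, 0.5053).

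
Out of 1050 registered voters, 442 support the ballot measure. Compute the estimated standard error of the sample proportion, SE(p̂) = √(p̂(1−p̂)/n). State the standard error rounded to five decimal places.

The sample proportion is 442/1050 = 0.42095.
p̂(1−p̂) = 0.243751.
SE = √(0.243751/1050) = 0.01524.

SE = 0.01524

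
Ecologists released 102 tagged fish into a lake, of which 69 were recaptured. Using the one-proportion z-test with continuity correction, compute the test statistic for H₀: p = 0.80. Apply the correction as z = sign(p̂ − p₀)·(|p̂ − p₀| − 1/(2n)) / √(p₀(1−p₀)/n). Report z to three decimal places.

z = -2.995

p̂ = 69/102 = 0.67647. p̂ − p₀ = -0.123529.
1/(2n) = 0.004902.
Corrected numerator: |-0.123529| − 0.004902 = 0.118627.
SE₀ = √(0.80·0.20/102) = 0.039606.
z = (−)0.118627/0.039606 = -2.995.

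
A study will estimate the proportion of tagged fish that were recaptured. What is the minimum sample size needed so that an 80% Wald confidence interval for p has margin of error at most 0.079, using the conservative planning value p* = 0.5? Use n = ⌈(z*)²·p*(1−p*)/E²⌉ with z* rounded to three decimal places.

z* = 1.282 at the 80% level.
p*(1−p*) = 0.2500.
(z*)²·p*(1−p*)/E² = 1.643524·0.2500/0.006241 = 65.836.
⌈65.836⌉ = 66.

n = 66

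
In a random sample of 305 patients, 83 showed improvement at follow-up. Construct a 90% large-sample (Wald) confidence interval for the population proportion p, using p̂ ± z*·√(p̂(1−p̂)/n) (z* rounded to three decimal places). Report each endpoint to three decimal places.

With x = 83 successes in n = 305, p̂ = 0.27213.
Standard error of p̂: √(0.198076/305) = √0.000649429 = 0.025484.
The 90% critical value is z* = 1.645.
Margin = 1.645·0.025484 = 0.04192.
Interval: 0.27213 ± 0.04192 → (0.230, 0.314).

(0.230, 0.314)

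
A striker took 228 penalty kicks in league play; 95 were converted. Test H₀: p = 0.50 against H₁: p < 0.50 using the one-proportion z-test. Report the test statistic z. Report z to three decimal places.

p̂ = 95/228 = 0.41667.
SE₀ = √(0.50·0.50/228) = 0.033113.
z = (p̂ − p₀)/SE = (0.41667 − 0.50)/0.033113 = -2.517.

z = -2.517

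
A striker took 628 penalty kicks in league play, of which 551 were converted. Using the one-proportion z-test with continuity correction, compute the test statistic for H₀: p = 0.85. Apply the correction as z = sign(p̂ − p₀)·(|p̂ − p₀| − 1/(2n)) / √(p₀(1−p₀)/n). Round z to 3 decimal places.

z = 1.866

With x = 551 successes in n = 628, p̂ = 0.87739. p̂ − p₀ = 0.027389.
1/(2n) = 0.000796.
Corrected numerator: |0.027389| − 0.000796 = 0.026593.
Null standard error: √(0.85·0.15/628) = √0.000203025 = 0.014249.
z = (+)0.026593/0.014249 = 1.866.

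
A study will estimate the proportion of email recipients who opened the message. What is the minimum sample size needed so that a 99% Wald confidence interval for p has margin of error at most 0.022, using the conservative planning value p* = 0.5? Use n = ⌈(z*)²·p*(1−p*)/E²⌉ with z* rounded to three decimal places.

n = 3428

z* = 2.576 at the 99% level.
p*(1−p*) = 0.50·0.50 = 0.2500.
Required n before rounding: 6.635776 × 0.2500 / 0.022² = 3427.570.
Rounding up, n = 3428.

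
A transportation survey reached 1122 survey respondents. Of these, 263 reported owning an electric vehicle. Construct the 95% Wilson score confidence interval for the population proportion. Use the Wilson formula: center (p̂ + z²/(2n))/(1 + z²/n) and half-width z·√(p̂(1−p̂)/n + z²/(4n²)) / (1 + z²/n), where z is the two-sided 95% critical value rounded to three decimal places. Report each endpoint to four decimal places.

p̂ = 263/1122 = 0.23440; z = 1.960, so z² = 3.841600.
1 + z²/n = 1.003424.
Center = (0.23440 + 0.001712)/1.003424 = 0.23531.
Radicand: p̂(1−p̂)/n + z²/(4n²) = 0.000159945 + 0.000000763 = 0.000160708.
Half-width = 1.960·√0.000160708/1.003424 = 0.02476.
CI: 0.23531 ± 0.02476 = (0.2105, 0.2601).

(0.2105, 0.2601)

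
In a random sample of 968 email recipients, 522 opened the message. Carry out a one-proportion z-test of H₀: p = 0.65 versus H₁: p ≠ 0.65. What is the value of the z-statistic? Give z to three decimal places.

The sample proportion is 522/968 = 0.53926.
SE₀ = √(0.65·0.35/968) = 0.015330.
z = (p̂ − p₀)/SE = (0.53926 − 0.65)/0.015330 = -7.224.

z = -7.224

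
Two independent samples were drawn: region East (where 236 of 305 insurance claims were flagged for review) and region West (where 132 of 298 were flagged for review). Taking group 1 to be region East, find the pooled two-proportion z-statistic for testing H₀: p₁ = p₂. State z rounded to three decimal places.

Sample proportions: p̂₁ = 236/305 = 0.77377 and p̂₂ = 132/298 = 0.44295.
Pooling: p̂ = 368/603 = 0.61028.
SE = √[p̂(1−p̂)(1/n₁+1/n₂)] = √[0.61028·0.38972·(1/305+1/298)] ≈ 0.039723.
z = 0.33082/0.039723 = 8.328.

z = 8.328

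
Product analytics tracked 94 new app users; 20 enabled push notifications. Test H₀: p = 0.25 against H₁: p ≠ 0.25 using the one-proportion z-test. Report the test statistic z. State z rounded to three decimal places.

p̂ = 20/94 = 0.21277.
Under H₀, SE = √(p₀(1−p₀)/n) = √(0.25·0.75/94) = √0.001994681 = 0.044662.
Test statistic: z = -0.03723/0.044662 = -0.834.

z = -0.834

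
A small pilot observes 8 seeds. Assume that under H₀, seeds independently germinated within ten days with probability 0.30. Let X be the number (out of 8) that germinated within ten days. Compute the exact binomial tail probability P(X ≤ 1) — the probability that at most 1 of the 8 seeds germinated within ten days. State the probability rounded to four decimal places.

X is binomial with n = 8 and p = 0.30.
P(X ≤ 1) = C(8,0)·0.30^0·0.70^8 + C(8,1)·0.30^1·0.70^7.
= 0.057648 + 0.197650 = 0.2553.

P = 0.2553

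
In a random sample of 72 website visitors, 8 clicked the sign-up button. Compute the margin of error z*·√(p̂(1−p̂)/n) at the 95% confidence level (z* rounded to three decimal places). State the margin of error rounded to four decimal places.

ME = 0.0726

The sample proportion is 8/72 = 0.11111.
Standard error of p̂: √(0.098765/72) = √0.001371742 = 0.037037.
The 95% critical value is z* = 1.960.
Margin of error = z*·SE = 1.960 × 0.037037 = 0.0726.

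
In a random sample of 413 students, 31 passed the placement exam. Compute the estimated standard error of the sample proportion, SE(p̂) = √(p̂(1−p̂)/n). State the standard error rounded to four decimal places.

SE = 0.0130

p̂ = 31/413 = 0.07506.
p̂(1−p̂) = 0.07506·0.92494 = 0.069426.
Dividing by n and taking the root: √0.000168102 = 0.0130.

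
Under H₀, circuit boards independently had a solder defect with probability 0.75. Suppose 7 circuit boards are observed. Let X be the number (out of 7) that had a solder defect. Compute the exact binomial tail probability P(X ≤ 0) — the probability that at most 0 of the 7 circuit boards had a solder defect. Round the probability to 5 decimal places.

X is binomial with n = 7 and p = 0.75.
P(X ≤ 0) = C(7,0)·0.75^0·0.25^7.
= 0.000061 = 0.00006.

P = 0.00006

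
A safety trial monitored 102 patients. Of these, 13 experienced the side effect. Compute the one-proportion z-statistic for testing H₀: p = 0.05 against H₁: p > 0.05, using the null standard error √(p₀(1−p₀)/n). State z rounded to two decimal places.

z = 3.59

Sample proportion p̂ = 13/102 = 0.12745.
Null standard error: √(0.05·0.95/102) = √0.000465686 = 0.021580.
z = (p̂ − p₀)/SE = (0.12745 − 0.05)/0.021580 = 3.59.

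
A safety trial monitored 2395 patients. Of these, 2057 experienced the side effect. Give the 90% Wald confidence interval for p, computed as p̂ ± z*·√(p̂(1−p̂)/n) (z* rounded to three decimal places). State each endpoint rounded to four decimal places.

With x = 2057 successes in n = 2395, p̂ = 0.85887.
Standard error of p̂: √(0.121210/2395) = √0.000050610 = 0.007114.
z* = 1.645 at the 90% level.
Margin of error: 1.645 × 0.007114 = 0.01170.
CI: 0.85887 ± 0.01170 = (0.8472, 0.8706).

(0.8472, 0.8706)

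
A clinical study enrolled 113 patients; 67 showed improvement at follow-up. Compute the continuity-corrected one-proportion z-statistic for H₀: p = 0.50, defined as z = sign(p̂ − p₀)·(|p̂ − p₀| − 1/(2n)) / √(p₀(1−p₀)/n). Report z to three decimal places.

The sample proportion is 67/113 = 0.59292. p̂ − p₀ = 0.092920.
1/(2n) = 0.004425.
Corrected numerator: |0.092920| − 0.004425 = 0.088495.
Under H₀, SE = √(p₀(1−p₀)/n) = √(0.50·0.50/113) = √0.002212389 = 0.047036.
z = +0.088495/0.047036 = 1.881.

z = 1.881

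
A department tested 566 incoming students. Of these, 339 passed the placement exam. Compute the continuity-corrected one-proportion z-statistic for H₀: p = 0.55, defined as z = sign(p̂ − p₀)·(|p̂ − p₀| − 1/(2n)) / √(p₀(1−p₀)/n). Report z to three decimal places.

Sample proportion p̂ = 339/566 = 0.59894. p̂ − p₀ = 0.048940.
1/(2n) = 0.000883.
Corrected numerator: |0.048940| − 0.000883 = 0.048057.
Null standard error: √(0.55·0.45/566) = √0.000437279 = 0.020911.
z = +0.048057/0.020911 = 2.298.

z = 2.298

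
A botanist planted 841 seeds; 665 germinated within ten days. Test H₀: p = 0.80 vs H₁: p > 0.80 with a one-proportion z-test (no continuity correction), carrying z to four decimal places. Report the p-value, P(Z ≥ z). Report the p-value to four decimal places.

p̂ = 665/841 = 0.79073.
Null standard error: √(0.80·0.20/841) = √0.000190250 = 0.013793.
z = (p̂ − p₀)/SE = (665/841 − 0.80)/0.013793 ≈ -0.6724.
From the standard normal, P(Z ≥ z) = 0.7493.

p-value = 0.7493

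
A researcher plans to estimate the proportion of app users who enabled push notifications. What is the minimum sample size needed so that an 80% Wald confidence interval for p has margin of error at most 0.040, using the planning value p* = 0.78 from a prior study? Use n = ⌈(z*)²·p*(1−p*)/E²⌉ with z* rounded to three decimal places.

z* = 1.282 at the 80% level.
p*(1−p*) = 0.78·0.22 = 0.1716.
(z*)²·p*(1−p*)/E² = 1.643524·0.1716/0.001600 = 176.268.
Rounding up, n = 177.

n = 177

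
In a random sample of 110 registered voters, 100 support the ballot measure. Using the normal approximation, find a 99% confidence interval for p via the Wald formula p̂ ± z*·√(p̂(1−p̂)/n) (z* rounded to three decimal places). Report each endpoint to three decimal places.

With x = 100 successes in n = 110, p̂ = 0.90909.
SE(p̂) = √(0.90909·0.09091/110) = 0.027410.
The 99% critical value is z* = 2.576.
Margin = 2.576·0.027410 = 0.07061.
CI: 0.90909 ± 0.07061 = (0.838, 0.980).

(0.838, 0.980)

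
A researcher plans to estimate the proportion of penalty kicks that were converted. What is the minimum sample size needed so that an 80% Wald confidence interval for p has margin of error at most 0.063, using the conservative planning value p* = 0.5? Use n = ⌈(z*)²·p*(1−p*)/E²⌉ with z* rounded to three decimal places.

n = 104

For 80% confidence, z* = 1.282.
p*(1−p*) = 0.50·0.50 = 0.2500.
(z*)²·p*(1−p*)/E² = 1.643524·0.2500/0.003969 = 103.523.
Rounding up, n = 104.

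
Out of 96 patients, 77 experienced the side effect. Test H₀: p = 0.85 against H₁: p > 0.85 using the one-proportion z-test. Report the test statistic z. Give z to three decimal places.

With x = 77 successes in n = 96, p̂ = 0.80208.
SE₀ = √(0.85·0.15/96) = 0.036443.
z = (p̂ − p₀)/SE = (0.80208 − 0.85)/0.036443 = -1.315.

z = -1.315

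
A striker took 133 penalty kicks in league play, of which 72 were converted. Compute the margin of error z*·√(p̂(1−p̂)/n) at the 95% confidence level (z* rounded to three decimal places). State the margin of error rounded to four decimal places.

ME = 0.0847

Sample proportion p̂ = 72/133 = 0.54135.
Standard error of p̂: √(0.248290/133) = √0.001866841 = 0.043207.
For 95% confidence, z* = 1.960.
ME = 1.960·0.043207 = 0.0847.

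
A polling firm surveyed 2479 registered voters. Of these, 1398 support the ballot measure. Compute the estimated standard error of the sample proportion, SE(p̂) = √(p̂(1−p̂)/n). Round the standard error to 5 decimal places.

SE = 0.00996

p̂ = 1398/2479 = 0.56394.
p̂(1−p̂) = 0.56394·0.43606 = 0.245912.
SE = √(0.245912/2479) = 0.00996.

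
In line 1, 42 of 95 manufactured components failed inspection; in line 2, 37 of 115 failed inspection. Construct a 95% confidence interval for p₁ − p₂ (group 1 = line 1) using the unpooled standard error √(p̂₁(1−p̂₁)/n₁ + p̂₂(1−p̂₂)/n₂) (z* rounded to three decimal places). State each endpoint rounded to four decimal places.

p̂₁ = 42/95 = 0.44211, p̂₂ = 37/115 = 0.32174; p̂₁ − p̂₂ = 0.12037.
Unpooled SE = √(p̂₁(1−p̂₁)/n₁ + p̂₂(1−p̂₂)/n₂) = √(0.002596297 + 0.001897592) = 0.067036.
For 95% confidence, z* = 1.960. Margin of error = 0.13139.
CI: 0.12037 ± 0.13139 = (-0.0110, 0.2518).

(-0.0110, 0.2518)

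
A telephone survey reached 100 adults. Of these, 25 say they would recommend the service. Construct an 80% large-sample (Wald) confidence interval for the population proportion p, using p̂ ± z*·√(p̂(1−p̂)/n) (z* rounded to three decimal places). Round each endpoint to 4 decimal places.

(0.1945, 0.3055)

p̂ = 25/100 = 0.25000.
SE(p̂) = √(0.25000·0.75000/100) = 0.043301.
The 80% critical value is z* = 1.282.
Margin of error: 1.282 × 0.043301 = 0.05551.
CI: 0.25000 ± 0.05551 = (0.1945, 0.3055).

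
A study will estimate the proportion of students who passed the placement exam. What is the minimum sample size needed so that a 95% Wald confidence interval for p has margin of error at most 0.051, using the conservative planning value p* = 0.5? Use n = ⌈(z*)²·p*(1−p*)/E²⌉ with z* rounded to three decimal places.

n = 370

For 95% confidence, z* = 1.960.
p*(1−p*) = 0.50·0.50 = 0.2500.
(z*)²·p*(1−p*)/E² = 3.841600·0.2500/0.002601 = 369.243.
⌈369.243⌉ = 370.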